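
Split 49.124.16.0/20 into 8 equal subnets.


New prefix = 20 + 3 = 23
Each subnet has 512 addresses
  49.124.16.0/23
  49.124.18.0/23
  49.124.20.0/23
  49.124.22.0/23
  49.124.24.0/23
  49.124.26.0/23
  49.124.28.0/23
  49.124.30.0/23
Subnets: 49.124.16.0/23, 49.124.18.0/23, 49.124.20.0/23, 49.124.22.0/23, 49.124.24.0/23, 49.124.26.0/23, 49.124.28.0/23, 49.124.30.0/23


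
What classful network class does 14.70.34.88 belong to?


First octet: 14
Binary: 00001110
0xxxxxxx -> Class A (1-126)
Class A, default mask 255.0.0.0 (/8)


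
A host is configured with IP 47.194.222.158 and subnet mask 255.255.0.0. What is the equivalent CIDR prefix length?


Binary: 11111111.11111111.00000000.00000000
Count leading 1s
Prefix: /16


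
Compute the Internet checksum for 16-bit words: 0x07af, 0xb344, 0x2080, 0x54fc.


Sum all words (with carry folding):
+ 0x07af = 0x07af
+ 0xb344 = 0xbaf3
+ 0x2080 = 0xdb73
+ 0x54fc = 0x3070
One's complement: ~0x3070
Checksum = 0xcf8f


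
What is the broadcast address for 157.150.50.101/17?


Network: 157.150.0.0/17
Host bits = 15
Set all host bits to 1:
Broadcast: 157.150.127.255


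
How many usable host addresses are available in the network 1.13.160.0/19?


Host bits = 32 - 19 = 13
Total addresses = 2^13 = 8192
Usable = total - 2 (network and broadcast)
Usable hosts: 8190


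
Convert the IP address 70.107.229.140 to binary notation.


70 = 01000110
107 = 01101011
229 = 11100101
140 = 10001100
Binary: 01000110.01101011.11100101.10001100


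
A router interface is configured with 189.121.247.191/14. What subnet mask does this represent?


/14 means 14 network bits, 18 host bits
Binary: 11111111111111000000000000000000
Mask: 255.252.0.0


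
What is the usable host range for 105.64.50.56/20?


Network: 105.64.48.0
Broadcast: 105.64.63.255
First usable = network + 1
Last usable = broadcast - 1
Range: 105.64.48.1 to 105.64.63.254


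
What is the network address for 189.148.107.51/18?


IP:   10111101.10010100.01101011.00110011
Mask: 11111111.11111111.11000000.00000000
AND operation:
Net:  10111101.10010100.01000000.00000000
Network: 189.148.64.0/18


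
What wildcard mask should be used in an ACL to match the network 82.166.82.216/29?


Subnet mask: 255.255.255.248
Wildcard = 255.255.255.255 - subnet mask
255 - 255 = 0
255 - 255 = 0
255 - 255 = 0
255 - 248 = 7
Wildcard: 0.0.0.7


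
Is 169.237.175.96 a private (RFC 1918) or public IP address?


RFC 1918 private ranges:
  10.0.0.0/8 (10.0.0.0 - 10.255.255.255)
  172.16.0.0/12 (172.16.0.0 - 172.31.255.255)
  192.168.0.0/16 (192.168.0.0 - 192.168.255.255)
Public (not in any RFC 1918 range)


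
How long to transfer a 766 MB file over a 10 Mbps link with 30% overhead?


Effective throughput = 10 * (1 - 30/100) = 7 Mbps
File size in Mb = 766 * 8 = 6128 Mb
Time = 6128 / 7
Time = 875.4286 seconds


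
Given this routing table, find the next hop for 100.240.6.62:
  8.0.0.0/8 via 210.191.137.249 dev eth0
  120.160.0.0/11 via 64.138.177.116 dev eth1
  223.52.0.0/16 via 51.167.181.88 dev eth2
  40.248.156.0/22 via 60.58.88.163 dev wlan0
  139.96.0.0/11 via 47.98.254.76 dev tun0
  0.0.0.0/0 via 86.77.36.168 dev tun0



Longest prefix match for 100.240.6.62:
  /8 8.0.0.0: no
  /11 120.160.0.0: no
  /16 223.52.0.0: no
  /22 40.248.156.0: no
  /11 139.96.0.0: no
  /0 0.0.0.0: MATCH
Selected: next-hop 86.77.36.168 via tun0 (matched /0)


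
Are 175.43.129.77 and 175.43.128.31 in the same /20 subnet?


Mask: 255.255.240.0
175.43.129.77 AND mask = 175.43.128.0
175.43.128.31 AND mask = 175.43.128.0
Yes, same subnet (175.43.128.0)


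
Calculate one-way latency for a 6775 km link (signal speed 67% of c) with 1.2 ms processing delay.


Speed = 0.67 * 3e5 km/s = 201000 km/s
Propagation delay = 6775 / 201000 = 0.0337 s = 33.7065 ms
Processing delay = 1.2 ms
Total one-way latency = 34.9065 ms


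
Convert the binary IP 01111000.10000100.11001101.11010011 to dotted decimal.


01111000 = 120
10000100 = 132
11001101 = 205
11010011 = 211
IP: 120.132.205.211


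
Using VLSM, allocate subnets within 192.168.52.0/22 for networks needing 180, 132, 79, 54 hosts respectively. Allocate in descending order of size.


180 hosts -> /24 (254 usable): 192.168.52.0/24
132 hosts -> /24 (254 usable): 192.168.53.0/24
79 hosts -> /25 (126 usable): 192.168.54.0/25
54 hosts -> /26 (62 usable): 192.168.54.128/26
Allocation: 192.168.52.0/24 (180 hosts, 254 usable); 192.168.53.0/24 (132 hosts, 254 usable); 192.168.54.0/25 (79 hosts, 126 usable); 192.168.54.128/26 (54 hosts, 62 usable)


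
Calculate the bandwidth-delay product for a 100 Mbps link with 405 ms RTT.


BDP = bandwidth * RTT
= 100 Mbps * 405 ms
= 100 * 1e6 * 405 / 1000 bits
= 40500000 bits
= 5062500 bytes
= 4943.8477 KB
BDP = 40500000 bits (5062500 bytes)


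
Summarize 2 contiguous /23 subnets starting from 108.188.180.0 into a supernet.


Original prefix: /23
Number of subnets: 2 = 2^1
New prefix = 23 - 1 = 22
Supernet: 108.188.180.0/22


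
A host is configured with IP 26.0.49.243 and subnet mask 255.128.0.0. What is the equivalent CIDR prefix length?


Binary: 11111111.10000000.00000000.00000000
Count leading 1s
Prefix: /9


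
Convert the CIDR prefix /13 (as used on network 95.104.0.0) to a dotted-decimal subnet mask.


/13 means 13 network bits, 19 host bits
Binary: 11111111111110000000000000000000
Mask: 255.248.0.0


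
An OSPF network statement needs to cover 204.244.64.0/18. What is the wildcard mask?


Subnet mask: 255.255.192.0
Wildcard = 255.255.255.255 - subnet mask
255 - 255 = 0
255 - 255 = 0
255 - 192 = 63
255 - 0 = 255
Wildcard: 0.0.63.255


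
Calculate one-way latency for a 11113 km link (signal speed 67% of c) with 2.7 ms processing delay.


Speed = 0.67 * 3e5 km/s = 201000 km/s
Propagation delay = 11113 / 201000 = 0.0553 s = 55.2886 ms
Processing delay = 2.7 ms
Total one-way latency = 57.9886 ms


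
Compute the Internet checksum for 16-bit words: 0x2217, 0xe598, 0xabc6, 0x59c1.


Sum all words (with carry folding):
+ 0x2217 = 0x2217
+ 0xe598 = 0x07b0
+ 0xabc6 = 0xb376
+ 0x59c1 = 0x0d38
One's complement: ~0x0d38
Checksum = 0xf2c7


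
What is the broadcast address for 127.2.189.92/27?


Network: 127.2.189.64/27
Host bits = 5
Set all host bits to 1:
Broadcast: 127.2.189.95


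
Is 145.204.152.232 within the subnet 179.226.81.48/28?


Subnet network: 179.226.81.48
Test IP AND mask: 145.204.152.224
No, 145.204.152.232 is not in 179.226.81.48/28


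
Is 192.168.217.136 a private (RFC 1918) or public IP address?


RFC 1918 private ranges:
  10.0.0.0/8 (10.0.0.0 - 10.255.255.255)
  172.16.0.0/12 (172.16.0.0 - 172.31.255.255)
  192.168.0.0/16 (192.168.0.0 - 192.168.255.255)
Private (in 192.168.0.0/16)


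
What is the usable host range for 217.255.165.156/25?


Network: 217.255.165.128
Broadcast: 217.255.165.255
First usable = network + 1
Last usable = broadcast - 1
Range: 217.255.165.129 to 217.255.165.254


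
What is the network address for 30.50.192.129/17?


IP:   00011110.00110010.11000000.10000001
Mask: 11111111.11111111.10000000.00000000
AND operation:
Net:  00011110.00110010.10000000.00000000
Network: 30.50.128.0/17


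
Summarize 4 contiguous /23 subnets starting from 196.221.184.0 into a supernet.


Original prefix: /23
Number of subnets: 4 = 2^2
New prefix = 23 - 2 = 21
Supernet: 196.221.184.0/21


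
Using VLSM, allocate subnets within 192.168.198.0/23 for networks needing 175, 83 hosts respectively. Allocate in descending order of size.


175 hosts -> /24 (254 usable): 192.168.198.0/24
83 hosts -> /25 (126 usable): 192.168.199.0/25
Allocation: 192.168.198.0/24 (175 hosts, 254 usable); 192.168.199.0/25 (83 hosts, 126 usable)


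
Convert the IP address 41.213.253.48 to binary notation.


41 = 00101001
213 = 11010101
253 = 11111101
48 = 00110000
Binary: 00101001.11010101.11111101.00110000


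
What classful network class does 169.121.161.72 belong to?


First octet: 169
Binary: 10101001
10xxxxxx -> Class B (128-191)
Class B, default mask 255.255.0.0 (/16)


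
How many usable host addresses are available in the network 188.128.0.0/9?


Host bits = 32 - 9 = 23
Total addresses = 2^23 = 8388608
Usable = total - 2 (network and broadcast)
Usable hosts: 8388606


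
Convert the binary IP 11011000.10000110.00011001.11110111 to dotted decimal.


11011000 = 216
10000110 = 134
00011001 = 25
11110111 = 247
IP: 216.134.25.247


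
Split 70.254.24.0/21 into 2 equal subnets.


New prefix = 21 + 1 = 22
Each subnet has 1024 addresses
  70.254.24.0/22
  70.254.28.0/22
Subnets: 70.254.24.0/22, 70.254.28.0/22


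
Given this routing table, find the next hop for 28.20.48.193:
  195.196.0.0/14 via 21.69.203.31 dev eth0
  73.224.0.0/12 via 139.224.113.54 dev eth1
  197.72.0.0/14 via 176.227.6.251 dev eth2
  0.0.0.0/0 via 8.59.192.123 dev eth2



Longest prefix match for 28.20.48.193:
  /14 195.196.0.0: no
  /12 73.224.0.0: no
  /14 197.72.0.0: no
  /0 0.0.0.0: MATCH
Selected: next-hop 8.59.192.123 via eth2 (matched /0)


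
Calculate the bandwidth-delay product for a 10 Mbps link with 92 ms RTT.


BDP = bandwidth * RTT
= 10 Mbps * 92 ms
= 10 * 1e6 * 92 / 1000 bits
= 920000 bits
= 115000 bytes
= 112.3047 KB
BDP = 920000 bits (115000 bytes)


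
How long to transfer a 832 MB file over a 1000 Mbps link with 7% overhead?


Effective throughput = 1000 * (1 - 7/100) = 930.0 Mbps
File size in Mb = 832 * 8 = 6656 Mb
Time = 6656 / 930.0
Time = 7.157 seconds


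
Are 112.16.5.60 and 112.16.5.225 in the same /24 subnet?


Mask: 255.255.255.0
112.16.5.60 AND mask = 112.16.5.0
112.16.5.225 AND mask = 112.16.5.0
Yes, same subnet (112.16.5.0)


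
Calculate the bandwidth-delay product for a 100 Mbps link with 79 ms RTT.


BDP = bandwidth * RTT
= 100 Mbps * 79 ms
= 100 * 1e6 * 79 / 1000 bits
= 7900000 bits
= 987500 bytes
= 964.3555 KB
BDP = 7900000 bits (987500 bytes)


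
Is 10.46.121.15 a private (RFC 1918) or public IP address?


RFC 1918 private ranges:
  10.0.0.0/8 (10.0.0.0 - 10.255.255.255)
  172.16.0.0/12 (172.16.0.0 - 172.31.255.255)
  192.168.0.0/16 (192.168.0.0 - 192.168.255.255)
Private (in 10.0.0.0/8)


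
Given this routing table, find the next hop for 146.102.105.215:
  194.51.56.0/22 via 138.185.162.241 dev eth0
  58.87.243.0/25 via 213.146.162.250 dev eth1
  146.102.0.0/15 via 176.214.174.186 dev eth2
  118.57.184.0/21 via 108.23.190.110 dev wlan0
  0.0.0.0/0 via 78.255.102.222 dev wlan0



Longest prefix match for 146.102.105.215:
  /22 194.51.56.0: no
  /25 58.87.243.0: no
  /15 146.102.0.0: MATCH
  /21 118.57.184.0: no
  /0 0.0.0.0: MATCH
Selected: next-hop 176.214.174.186 via eth2 (matched /15)


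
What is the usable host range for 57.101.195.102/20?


Network: 57.101.192.0
Broadcast: 57.101.207.255
First usable = network + 1
Last usable = broadcast - 1
Range: 57.101.192.1 to 57.101.207.254


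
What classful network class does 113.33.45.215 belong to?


First octet: 113
Binary: 01110001
0xxxxxxx -> Class A (1-126)
Class A, default mask 255.0.0.0 (/8)


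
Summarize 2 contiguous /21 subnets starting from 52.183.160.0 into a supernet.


Original prefix: /21
Number of subnets: 2 = 2^1
New prefix = 21 - 1 = 20
Supernet: 52.183.160.0/20


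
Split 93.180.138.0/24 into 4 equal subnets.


New prefix = 24 + 2 = 26
Each subnet has 64 addresses
  93.180.138.0/26
  93.180.138.64/26
  93.180.138.128/26
  93.180.138.192/26
Subnets: 93.180.138.0/26, 93.180.138.64/26, 93.180.138.128/26, 93.180.138.192/26


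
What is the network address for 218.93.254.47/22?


IP:   11011010.01011101.11111110.00101111
Mask: 11111111.11111111.11111100.00000000
AND operation:
Net:  11011010.01011101.11111100.00000000
Network: 218.93.252.0/22


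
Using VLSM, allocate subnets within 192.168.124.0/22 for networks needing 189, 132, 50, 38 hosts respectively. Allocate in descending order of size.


189 hosts -> /24 (254 usable): 192.168.124.0/24
132 hosts -> /24 (254 usable): 192.168.125.0/24
50 hosts -> /26 (62 usable): 192.168.126.0/26
38 hosts -> /26 (62 usable): 192.168.126.64/26
Allocation: 192.168.124.0/24 (189 hosts, 254 usable); 192.168.125.0/24 (132 hosts, 254 usable); 192.168.126.0/26 (50 hosts, 62 usable); 192.168.126.64/26 (38 hosts, 62 usable)


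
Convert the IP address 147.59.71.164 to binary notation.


147 = 10010011
59 = 00111011
71 = 01000111
164 = 10100100
Binary: 10010011.00111011.01000111.10100100


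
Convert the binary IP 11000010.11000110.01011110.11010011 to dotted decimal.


11000010 = 194
11000110 = 198
01011110 = 94
11010011 = 211
IP: 194.198.94.211


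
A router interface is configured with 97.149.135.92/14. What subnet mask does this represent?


/14 means 14 network bits, 18 host bits
Binary: 11111111111111000000000000000000
Mask: 255.252.0.0


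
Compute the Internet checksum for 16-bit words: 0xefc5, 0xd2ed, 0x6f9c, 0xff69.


Sum all words (with carry folding):
+ 0xefc5 = 0xefc5
+ 0xd2ed = 0xc2b3
+ 0x6f9c = 0x3250
+ 0xff69 = 0x31ba
One's complement: ~0x31ba
Checksum = 0xce45


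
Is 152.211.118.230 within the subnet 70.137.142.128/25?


Subnet network: 70.137.142.128
Test IP AND mask: 152.211.118.128
No, 152.211.118.230 is not in 70.137.142.128/25


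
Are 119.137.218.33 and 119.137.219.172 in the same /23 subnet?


Mask: 255.255.254.0
119.137.218.33 AND mask = 119.137.218.0
119.137.219.172 AND mask = 119.137.218.0
Yes, same subnet (119.137.218.0)


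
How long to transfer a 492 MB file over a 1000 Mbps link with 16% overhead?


Effective throughput = 1000 * (1 - 16/100) = 840 Mbps
File size in Mb = 492 * 8 = 3936 Mb
Time = 3936 / 840
Time = 4.6857 seconds


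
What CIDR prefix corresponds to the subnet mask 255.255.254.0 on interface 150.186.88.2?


Binary: 11111111.11111111.11111110.00000000
Count leading 1s
Prefix: /23


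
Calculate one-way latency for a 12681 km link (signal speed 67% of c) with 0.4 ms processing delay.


Speed = 0.67 * 3e5 km/s = 201000 km/s
Propagation delay = 12681 / 201000 = 0.0631 s = 63.0896 ms
Processing delay = 0.4 ms
Total one-way latency = 63.4896 ms


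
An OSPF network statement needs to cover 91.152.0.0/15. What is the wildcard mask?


Subnet mask: 255.254.0.0
Wildcard = 255.255.255.255 - subnet mask
255 - 255 = 0
255 - 254 = 1
255 - 0 = 255
255 - 0 = 255
Wildcard: 0.1.255.255


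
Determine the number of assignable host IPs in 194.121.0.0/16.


Host bits = 32 - 16 = 16
Total addresses = 2^16 = 65536
Usable = total - 2 (network and broadcast)
Usable hosts: 65534


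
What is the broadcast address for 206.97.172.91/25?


Network: 206.97.172.0/25
Host bits = 7
Set all host bits to 1:
Broadcast: 206.97.172.127


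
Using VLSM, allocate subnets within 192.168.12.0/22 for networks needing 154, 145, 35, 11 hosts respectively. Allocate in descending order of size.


154 hosts -> /24 (254 usable): 192.168.12.0/24
145 hosts -> /24 (254 usable): 192.168.13.0/24
35 hosts -> /26 (62 usable): 192.168.14.0/26
11 hosts -> /28 (14 usable): 192.168.14.64/28
Allocation: 192.168.12.0/24 (154 hosts, 254 usable); 192.168.13.0/24 (145 hosts, 254 usable); 192.168.14.0/26 (35 hosts, 62 usable); 192.168.14.64/28 (11 hosts, 14 usable)


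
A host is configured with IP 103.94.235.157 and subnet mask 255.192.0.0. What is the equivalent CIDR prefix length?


Binary: 11111111.11000000.00000000.00000000
Count leading 1s
Prefix: /10


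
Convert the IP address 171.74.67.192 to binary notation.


171 = 10101011
74 = 01001010
67 = 01000011
192 = 11000000
Binary: 10101011.01001010.01000011.11000000


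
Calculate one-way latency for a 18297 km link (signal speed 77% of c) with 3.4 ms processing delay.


Speed = 0.77 * 3e5 km/s = 231000 km/s
Propagation delay = 18297 / 231000 = 0.0792 s = 79.2078 ms
Processing delay = 3.4 ms
Total one-way latency = 82.6078 ms


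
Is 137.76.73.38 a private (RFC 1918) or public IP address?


RFC 1918 private ranges:
  10.0.0.0/8 (10.0.0.0 - 10.255.255.255)
  172.16.0.0/12 (172.16.0.0 - 172.31.255.255)
  192.168.0.0/16 (192.168.0.0 - 192.168.255.255)
Public (not in any RFC 1918 range)


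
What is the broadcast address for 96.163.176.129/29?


Network: 96.163.176.128/29
Host bits = 3
Set all host bits to 1:
Broadcast: 96.163.176.135


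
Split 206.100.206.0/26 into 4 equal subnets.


New prefix = 26 + 2 = 28
Each subnet has 16 addresses
  206.100.206.0/28
  206.100.206.16/28
  206.100.206.32/28
  206.100.206.48/28
Subnets: 206.100.206.0/28, 206.100.206.16/28, 206.100.206.32/28, 206.100.206.48/28


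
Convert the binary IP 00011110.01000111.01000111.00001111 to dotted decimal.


00011110 = 30
01000111 = 71
01000111 = 71
00001111 = 15
IP: 30.71.71.15


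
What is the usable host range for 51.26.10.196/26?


Network: 51.26.10.192
Broadcast: 51.26.10.255
First usable = network + 1
Last usable = broadcast - 1
Range: 51.26.10.193 to 51.26.10.254


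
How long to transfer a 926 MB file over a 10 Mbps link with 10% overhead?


Effective throughput = 10 * (1 - 10/100) = 9 Mbps
File size in Mb = 926 * 8 = 7408 Mb
Time = 7408 / 9
Time = 823.1111 seconds


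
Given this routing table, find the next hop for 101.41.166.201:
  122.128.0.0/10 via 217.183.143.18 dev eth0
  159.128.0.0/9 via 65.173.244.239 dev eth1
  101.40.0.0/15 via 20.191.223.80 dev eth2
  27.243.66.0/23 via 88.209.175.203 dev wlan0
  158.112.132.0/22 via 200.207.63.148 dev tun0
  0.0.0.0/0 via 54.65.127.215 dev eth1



Longest prefix match for 101.41.166.201:
  /10 122.128.0.0: no
  /9 159.128.0.0: no
  /15 101.40.0.0: MATCH
  /23 27.243.66.0: no
  /22 158.112.132.0: no
  /0 0.0.0.0: MATCH
Selected: next-hop 20.191.223.80 via eth2 (matched /15)


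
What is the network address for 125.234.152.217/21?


IP:   01111101.11101010.10011000.11011001
Mask: 11111111.11111111.11111000.00000000
AND operation:
Net:  01111101.11101010.10011000.00000000
Network: 125.234.152.0/21


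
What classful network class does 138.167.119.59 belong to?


First octet: 138
Binary: 10001010
10xxxxxx -> Class B (128-191)
Class B, default mask 255.255.0.0 (/16)


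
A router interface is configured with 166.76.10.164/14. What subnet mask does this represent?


/14 means 14 network bits, 18 host bits
Binary: 11111111111111000000000000000000
Mask: 255.252.0.0


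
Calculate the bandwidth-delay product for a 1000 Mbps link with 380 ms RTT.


BDP = bandwidth * RTT
= 1000 Mbps * 380 ms
= 1000 * 1e6 * 380 / 1000 bits
= 380000000 bits
= 47500000 bytes
= 46386.7188 KB
BDP = 380000000 bits (47500000 bytes)


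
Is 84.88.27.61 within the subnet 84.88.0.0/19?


Subnet network: 84.88.0.0
Test IP AND mask: 84.88.0.0
Yes, 84.88.27.61 is in 84.88.0.0/19


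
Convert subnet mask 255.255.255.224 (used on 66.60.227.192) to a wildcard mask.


Subnet mask: 255.255.255.224
Wildcard = 255.255.255.255 - subnet mask
255 - 255 = 0
255 - 255 = 0
255 - 255 = 0
255 - 224 = 31
Wildcard: 0.0.0.31


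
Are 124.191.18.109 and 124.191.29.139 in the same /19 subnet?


Mask: 255.255.224.0
124.191.18.109 AND mask = 124.191.0.0
124.191.29.139 AND mask = 124.191.0.0
Yes, same subnet (124.191.0.0)


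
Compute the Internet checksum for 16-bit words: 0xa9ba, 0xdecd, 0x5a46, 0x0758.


Sum all words (with carry folding):
+ 0xa9ba = 0xa9ba
+ 0xdecd = 0x8888
+ 0x5a46 = 0xe2ce
+ 0x0758 = 0xea26
One's complement: ~0xea26
Checksum = 0x15d9


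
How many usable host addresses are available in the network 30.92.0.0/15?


Host bits = 32 - 15 = 17
Total addresses = 2^17 = 131072
Usable = total - 2 (network and broadcast)
Usable hosts: 131070


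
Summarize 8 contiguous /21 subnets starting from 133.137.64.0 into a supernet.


Original prefix: /21
Number of subnets: 8 = 2^3
New prefix = 21 - 3 = 18
Supernet: 133.137.64.0/18


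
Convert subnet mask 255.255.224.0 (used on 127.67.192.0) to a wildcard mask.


Subnet mask: 255.255.224.0
Wildcard = 255.255.255.255 - subnet mask
255 - 255 = 0
255 - 255 = 0
255 - 224 = 31
255 - 0 = 255
Wildcard: 0.0.31.255


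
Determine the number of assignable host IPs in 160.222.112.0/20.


Host bits = 32 - 20 = 12
Total addresses = 2^12 = 4096
Usable = total - 2 (network and broadcast)
Usable hosts: 4094


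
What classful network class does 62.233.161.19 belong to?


First octet: 62
Binary: 00111110
0xxxxxxx -> Class A (1-126)
Class A, default mask 255.0.0.0 (/8)


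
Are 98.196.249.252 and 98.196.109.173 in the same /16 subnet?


Mask: 255.255.0.0
98.196.249.252 AND mask = 98.196.0.0
98.196.109.173 AND mask = 98.196.0.0
Yes, same subnet (98.196.0.0)


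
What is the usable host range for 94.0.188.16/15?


Network: 94.0.0.0
Broadcast: 94.1.255.255
First usable = network + 1
Last usable = broadcast - 1
Range: 94.0.0.1 to 94.1.255.254


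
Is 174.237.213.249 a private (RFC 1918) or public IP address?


RFC 1918 private ranges:
  10.0.0.0/8 (10.0.0.0 - 10.255.255.255)
  172.16.0.0/12 (172.16.0.0 - 172.31.255.255)
  192.168.0.0/16 (192.168.0.0 - 192.168.255.255)
Public (not in any RFC 1918 range)


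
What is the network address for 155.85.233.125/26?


IP:   10011011.01010101.11101001.01111101
Mask: 11111111.11111111.11111111.11000000
AND operation:
Net:  10011011.01010101.11101001.01000000
Network: 155.85.233.64/26


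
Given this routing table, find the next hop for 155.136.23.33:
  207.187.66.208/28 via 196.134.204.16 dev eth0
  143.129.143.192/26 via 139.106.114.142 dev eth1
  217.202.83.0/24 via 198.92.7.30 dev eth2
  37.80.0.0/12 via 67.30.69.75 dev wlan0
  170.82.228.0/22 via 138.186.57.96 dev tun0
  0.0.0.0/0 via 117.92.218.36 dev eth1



Longest prefix match for 155.136.23.33:
  /28 207.187.66.208: no
  /26 143.129.143.192: no
  /24 217.202.83.0: no
  /12 37.80.0.0: no
  /22 170.82.228.0: no
  /0 0.0.0.0: MATCH
Selected: next-hop 117.92.218.36 via eth1 (matched /0)


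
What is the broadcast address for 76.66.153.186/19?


Network: 76.66.128.0/19
Host bits = 13
Set all host bits to 1:
Broadcast: 76.66.159.255


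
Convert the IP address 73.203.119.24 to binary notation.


73 = 01001001
203 = 11001011
119 = 01110111
24 = 00011000
Binary: 01001001.11001011.01110111.00011000


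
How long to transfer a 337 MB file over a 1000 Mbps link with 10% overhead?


Effective throughput = 1000 * (1 - 10/100) = 900 Mbps
File size in Mb = 337 * 8 = 2696 Mb
Time = 2696 / 900
Time = 2.9956 seconds


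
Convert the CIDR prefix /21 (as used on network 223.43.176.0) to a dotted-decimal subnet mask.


/21 means 21 network bits, 11 host bits
Binary: 11111111111111111111100000000000
Mask: 255.255.248.0


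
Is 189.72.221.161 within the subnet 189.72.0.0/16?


Subnet network: 189.72.0.0
Test IP AND mask: 189.72.0.0
Yes, 189.72.221.161 is in 189.72.0.0/16


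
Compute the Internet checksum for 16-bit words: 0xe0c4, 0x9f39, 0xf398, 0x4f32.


Sum all words (with carry folding):
+ 0xe0c4 = 0xe0c4
+ 0x9f39 = 0x7ffe
+ 0xf398 = 0x7397
+ 0x4f32 = 0xc2c9
One's complement: ~0xc2c9
Checksum = 0x3d36


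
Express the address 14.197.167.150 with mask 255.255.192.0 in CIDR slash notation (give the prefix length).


Binary: 11111111.11111111.11000000.00000000
Count leading 1s
Prefix: /18


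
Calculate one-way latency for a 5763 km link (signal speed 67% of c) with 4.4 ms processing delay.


Speed = 0.67 * 3e5 km/s = 201000 km/s
Propagation delay = 5763 / 201000 = 0.0287 s = 28.6716 ms
Processing delay = 4.4 ms
Total one-way latency = 33.0716 ms


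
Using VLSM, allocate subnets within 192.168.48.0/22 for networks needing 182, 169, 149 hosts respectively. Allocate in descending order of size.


182 hosts -> /24 (254 usable): 192.168.48.0/24
169 hosts -> /24 (254 usable): 192.168.49.0/24
149 hosts -> /24 (254 usable): 192.168.50.0/24
Allocation: 192.168.48.0/24 (182 hosts, 254 usable); 192.168.49.0/24 (169 hosts, 254 usable); 192.168.50.0/24 (149 hosts, 254 usable)


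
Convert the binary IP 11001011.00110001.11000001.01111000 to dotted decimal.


11001011 = 203
00110001 = 49
11000001 = 193
01111000 = 120
IP: 203.49.193.120


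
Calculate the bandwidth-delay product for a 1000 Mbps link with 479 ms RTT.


BDP = bandwidth * RTT
= 1000 Mbps * 479 ms
= 1000 * 1e6 * 479 / 1000 bits
= 479000000 bits
= 59875000 bytes
= 58471.6797 KB
BDP = 479000000 bits (59875000 bytes)


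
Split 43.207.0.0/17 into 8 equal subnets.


New prefix = 17 + 3 = 20
Each subnet has 4096 addresses
  43.207.0.0/20
  43.207.16.0/20
  43.207.32.0/20
  43.207.48.0/20
  43.207.64.0/20
  43.207.80.0/20
  43.207.96.0/20
  43.207.112.0/20
Subnets: 43.207.0.0/20, 43.207.16.0/20, 43.207.32.0/20, 43.207.48.0/20, 43.207.64.0/20, 43.207.80.0/20, 43.207.96.0/20, 43.207.112.0/20


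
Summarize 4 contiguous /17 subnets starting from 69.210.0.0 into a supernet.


Original prefix: /17
Number of subnets: 4 = 2^2
New prefix = 17 - 2 = 15
Supernet: 69.210.0.0/15


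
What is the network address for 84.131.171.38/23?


IP:   01010100.10000011.10101011.00100110
Mask: 11111111.11111111.11111110.00000000
AND operation:
Net:  01010100.10000011.10101010.00000000
Network: 84.131.170.0/23


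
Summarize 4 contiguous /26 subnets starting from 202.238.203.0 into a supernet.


Original prefix: /26
Number of subnets: 4 = 2^2
New prefix = 26 - 2 = 24
Supernet: 202.238.203.0/24


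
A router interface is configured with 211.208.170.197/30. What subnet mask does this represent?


/30 means 30 network bits, 2 host bits
Binary: 11111111111111111111111111111100
Mask: 255.255.255.252


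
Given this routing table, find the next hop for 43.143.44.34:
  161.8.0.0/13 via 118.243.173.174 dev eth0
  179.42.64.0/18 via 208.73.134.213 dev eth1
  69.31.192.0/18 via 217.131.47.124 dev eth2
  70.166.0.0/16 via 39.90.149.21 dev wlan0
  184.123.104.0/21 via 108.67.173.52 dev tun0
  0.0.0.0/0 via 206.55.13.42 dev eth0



Longest prefix match for 43.143.44.34:
  /13 161.8.0.0: no
  /18 179.42.64.0: no
  /18 69.31.192.0: no
  /16 70.166.0.0: no
  /21 184.123.104.0: no
  /0 0.0.0.0: MATCH
Selected: next-hop 206.55.13.42 via eth0 (matched /0)


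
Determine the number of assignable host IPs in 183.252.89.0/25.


Host bits = 32 - 25 = 7
Total addresses = 2^7 = 128
Usable = total - 2 (network and broadcast)
Usable hosts: 126


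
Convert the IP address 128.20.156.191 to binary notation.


128 = 10000000
20 = 00010100
156 = 10011100
191 = 10111111
Binary: 10000000.00010100.10011100.10111111


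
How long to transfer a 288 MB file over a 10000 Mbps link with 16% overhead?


Effective throughput = 10000 * (1 - 16/100) = 8400 Mbps
File size in Mb = 288 * 8 = 2304 Mb
Time = 2304 / 8400
Time = 0.2743 seconds


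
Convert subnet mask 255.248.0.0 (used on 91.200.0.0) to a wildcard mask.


Subnet mask: 255.248.0.0
Wildcard = 255.255.255.255 - subnet mask
255 - 255 = 0
255 - 248 = 7
255 - 0 = 255
255 - 0 = 255
Wildcard: 0.7.255.255


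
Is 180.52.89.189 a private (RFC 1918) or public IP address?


RFC 1918 private ranges:
  10.0.0.0/8 (10.0.0.0 - 10.255.255.255)
  172.16.0.0/12 (172.16.0.0 - 172.31.255.255)
  192.168.0.0/16 (192.168.0.0 - 192.168.255.255)
Public (not in any RFC 1918 range)


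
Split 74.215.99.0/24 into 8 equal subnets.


New prefix = 24 + 3 = 27
Each subnet has 32 addresses
  74.215.99.0/27
  74.215.99.32/27
  74.215.99.64/27
  74.215.99.96/27
  74.215.99.128/27
  74.215.99.160/27
  74.215.99.192/27
  74.215.99.224/27
Subnets: 74.215.99.0/27, 74.215.99.32/27, 74.215.99.64/27, 74.215.99.96/27, 74.215.99.128/27, 74.215.99.160/27, 74.215.99.192/27, 74.215.99.224/27


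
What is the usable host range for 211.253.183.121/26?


Network: 211.253.183.64
Broadcast: 211.253.183.127
First usable = network + 1
Last usable = broadcast - 1
Range: 211.253.183.65 to 211.253.183.126


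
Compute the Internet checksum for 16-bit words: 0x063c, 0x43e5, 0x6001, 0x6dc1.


Sum all words (with carry folding):
+ 0x063c = 0x063c
+ 0x43e5 = 0x4a21
+ 0x6001 = 0xaa22
+ 0x6dc1 = 0x17e4
One's complement: ~0x17e4
Checksum = 0xe81b


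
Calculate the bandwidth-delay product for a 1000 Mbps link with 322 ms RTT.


BDP = bandwidth * RTT
= 1000 Mbps * 322 ms
= 1000 * 1e6 * 322 / 1000 bits
= 322000000 bits
= 40250000 bytes
= 39306.6406 KB
BDP = 322000000 bits (40250000 bytes)


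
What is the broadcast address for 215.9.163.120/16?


Network: 215.9.0.0/16
Host bits = 16
Set all host bits to 1:
Broadcast: 215.9.255.255


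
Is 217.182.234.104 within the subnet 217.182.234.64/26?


Subnet network: 217.182.234.64
Test IP AND mask: 217.182.234.64
Yes, 217.182.234.104 is in 217.182.234.64/26


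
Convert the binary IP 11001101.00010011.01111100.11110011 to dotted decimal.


11001101 = 205
00010011 = 19
01111100 = 124
11110011 = 243
IP: 205.19.124.243


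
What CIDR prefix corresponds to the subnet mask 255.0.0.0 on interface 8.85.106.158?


Binary: 11111111.00000000.00000000.00000000
Count leading 1s
Prefix: /8


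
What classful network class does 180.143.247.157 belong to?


First octet: 180
Binary: 10110100
10xxxxxx -> Class B (128-191)
Class B, default mask 255.255.0.0 (/16)


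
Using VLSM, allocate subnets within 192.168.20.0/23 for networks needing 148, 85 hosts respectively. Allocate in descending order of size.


148 hosts -> /24 (254 usable): 192.168.20.0/24
85 hosts -> /25 (126 usable): 192.168.21.0/25
Allocation: 192.168.20.0/24 (148 hosts, 254 usable); 192.168.21.0/25 (85 hosts, 126 usable)


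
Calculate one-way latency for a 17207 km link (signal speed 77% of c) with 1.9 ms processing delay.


Speed = 0.77 * 3e5 km/s = 231000 km/s
Propagation delay = 17207 / 231000 = 0.0745 s = 74.4892 ms
Processing delay = 1.9 ms
Total one-way latency = 76.3892 ms


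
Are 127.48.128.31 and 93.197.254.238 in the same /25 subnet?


Mask: 255.255.255.128
127.48.128.31 AND mask = 127.48.128.0
93.197.254.238 AND mask = 93.197.254.128
No, different subnets (127.48.128.0 vs 93.197.254.128)


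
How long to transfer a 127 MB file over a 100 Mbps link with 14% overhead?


Effective throughput = 100 * (1 - 14/100) = 86 Mbps
File size in Mb = 127 * 8 = 1016 Mb
Time = 1016 / 86
Time = 11.814 seconds


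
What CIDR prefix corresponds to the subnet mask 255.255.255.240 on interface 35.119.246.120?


Binary: 11111111.11111111.11111111.11110000
Count leading 1s
Prefix: /28


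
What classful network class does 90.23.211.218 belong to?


First octet: 90
Binary: 01011010
0xxxxxxx -> Class A (1-126)
Class A, default mask 255.0.0.0 (/8)


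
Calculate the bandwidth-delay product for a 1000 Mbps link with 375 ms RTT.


BDP = bandwidth * RTT
= 1000 Mbps * 375 ms
= 1000 * 1e6 * 375 / 1000 bits
= 375000000 bits
= 46875000 bytes
= 45776.3672 KB
BDP = 375000000 bits (46875000 bytes)


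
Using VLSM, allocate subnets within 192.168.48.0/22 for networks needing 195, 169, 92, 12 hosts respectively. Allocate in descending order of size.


195 hosts -> /24 (254 usable): 192.168.48.0/24
169 hosts -> /24 (254 usable): 192.168.49.0/24
92 hosts -> /25 (126 usable): 192.168.50.0/25
12 hosts -> /28 (14 usable): 192.168.50.128/28
Allocation: 192.168.48.0/24 (195 hosts, 254 usable); 192.168.49.0/24 (169 hosts, 254 usable); 192.168.50.0/25 (92 hosts, 126 usable); 192.168.50.128/28 (12 hosts, 14 usable)


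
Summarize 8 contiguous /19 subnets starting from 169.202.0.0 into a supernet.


Original prefix: /19
Number of subnets: 8 = 2^3
New prefix = 19 - 3 = 16
Supernet: 169.202.0.0/16


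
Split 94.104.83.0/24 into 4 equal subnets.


New prefix = 24 + 2 = 26
Each subnet has 64 addresses
  94.104.83.0/26
  94.104.83.64/26
  94.104.83.128/26
  94.104.83.192/26
Subnets: 94.104.83.0/26, 94.104.83.64/26, 94.104.83.128/26, 94.104.83.192/26


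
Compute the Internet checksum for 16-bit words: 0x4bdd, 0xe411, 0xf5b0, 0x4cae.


Sum all words (with carry folding):
+ 0x4bdd = 0x4bdd
+ 0xe411 = 0x2fef
+ 0xf5b0 = 0x25a0
+ 0x4cae = 0x724e
One's complement: ~0x724e
Checksum = 0x8db1


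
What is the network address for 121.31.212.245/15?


IP:   01111001.00011111.11010100.11110101
Mask: 11111111.11111110.00000000.00000000
AND operation:
Net:  01111001.00011110.00000000.00000000
Network: 121.30.0.0/15


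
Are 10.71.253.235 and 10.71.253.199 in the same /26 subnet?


Mask: 255.255.255.192
10.71.253.235 AND mask = 10.71.253.192
10.71.253.199 AND mask = 10.71.253.192
Yes, same subnet (10.71.253.192)


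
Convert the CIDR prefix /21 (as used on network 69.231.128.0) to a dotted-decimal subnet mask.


/21 means 21 network bits, 11 host bits
Binary: 11111111111111111111100000000000
Mask: 255.255.248.0


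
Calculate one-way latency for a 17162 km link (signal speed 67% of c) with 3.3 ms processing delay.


Speed = 0.67 * 3e5 km/s = 201000 km/s
Propagation delay = 17162 / 201000 = 0.0854 s = 85.3831 ms
Processing delay = 3.3 ms
Total one-way latency = 88.6831 ms


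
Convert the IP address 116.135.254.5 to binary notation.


116 = 01110100
135 = 10000111
254 = 11111110
5 = 00000101
Binary: 01110100.10000111.11111110.00000101


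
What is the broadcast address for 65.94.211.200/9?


Network: 65.0.0.0/9
Host bits = 23
Set all host bits to 1:
Broadcast: 65.127.255.255


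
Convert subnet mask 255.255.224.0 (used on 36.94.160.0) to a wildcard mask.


Subnet mask: 255.255.224.0
Wildcard = 255.255.255.255 - subnet mask
255 - 255 = 0
255 - 255 = 0
255 - 224 = 31
255 - 0 = 255
Wildcard: 0.0.31.255


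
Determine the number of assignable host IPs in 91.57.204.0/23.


Host bits = 32 - 23 = 9
Total addresses = 2^9 = 512
Usable = total - 2 (network and broadcast)
Usable hosts: 510


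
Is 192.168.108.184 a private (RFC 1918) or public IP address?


RFC 1918 private ranges:
  10.0.0.0/8 (10.0.0.0 - 10.255.255.255)
  172.16.0.0/12 (172.16.0.0 - 172.31.255.255)
  192.168.0.0/16 (192.168.0.0 - 192.168.255.255)
Private (in 192.168.0.0/16)


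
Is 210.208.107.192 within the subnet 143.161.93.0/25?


Subnet network: 143.161.93.0
Test IP AND mask: 210.208.107.128
No, 210.208.107.192 is not in 143.161.93.0/25


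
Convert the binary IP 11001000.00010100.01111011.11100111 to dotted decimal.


11001000 = 200
00010100 = 20
01111011 = 123
11100111 = 231
IP: 200.20.123.231


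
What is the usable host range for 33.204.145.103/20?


Network: 33.204.144.0
Broadcast: 33.204.159.255
First usable = network + 1
Last usable = broadcast - 1
Range: 33.204.144.1 to 33.204.159.254


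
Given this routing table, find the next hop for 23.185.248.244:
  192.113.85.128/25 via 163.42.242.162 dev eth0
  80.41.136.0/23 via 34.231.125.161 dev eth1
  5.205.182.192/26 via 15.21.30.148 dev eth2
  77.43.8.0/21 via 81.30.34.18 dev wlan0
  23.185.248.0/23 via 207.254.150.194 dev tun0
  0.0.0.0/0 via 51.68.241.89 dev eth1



Longest prefix match for 23.185.248.244:
  /25 192.113.85.128: no
  /23 80.41.136.0: no
  /26 5.205.182.192: no
  /21 77.43.8.0: no
  /23 23.185.248.0: MATCH
  /0 0.0.0.0: MATCH
Selected: next-hop 207.254.150.194 via tun0 (matched /23)


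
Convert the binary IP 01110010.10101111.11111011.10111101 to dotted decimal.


01110010 = 114
10101111 = 175
11111011 = 251
10111101 = 189
IP: 114.175.251.189


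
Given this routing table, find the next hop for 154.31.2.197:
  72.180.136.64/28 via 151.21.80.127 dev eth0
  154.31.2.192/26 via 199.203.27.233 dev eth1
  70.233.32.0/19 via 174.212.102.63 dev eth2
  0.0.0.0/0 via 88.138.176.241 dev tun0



Longest prefix match for 154.31.2.197:
  /28 72.180.136.64: no
  /26 154.31.2.192: MATCH
  /19 70.233.32.0: no
  /0 0.0.0.0: MATCH
Selected: next-hop 199.203.27.233 via eth1 (matched /26)


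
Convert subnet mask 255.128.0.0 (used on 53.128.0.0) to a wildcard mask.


Subnet mask: 255.128.0.0
Wildcard = 255.255.255.255 - subnet mask
255 - 255 = 0
255 - 128 = 127
255 - 0 = 255
255 - 0 = 255
Wildcard: 0.127.255.255


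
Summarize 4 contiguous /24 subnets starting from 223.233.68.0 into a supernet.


Original prefix: /24
Number of subnets: 4 = 2^2
New prefix = 24 - 2 = 22
Supernet: 223.233.68.0/22


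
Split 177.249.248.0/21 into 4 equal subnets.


New prefix = 21 + 2 = 23
Each subnet has 512 addresses
  177.249.248.0/23
  177.249.250.0/23
  177.249.252.0/23
  177.249.254.0/23
Subnets: 177.249.248.0/23, 177.249.250.0/23, 177.249.252.0/23, 177.249.254.0/23


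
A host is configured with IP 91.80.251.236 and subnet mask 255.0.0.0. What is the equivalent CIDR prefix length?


Binary: 11111111.00000000.00000000.00000000
Count leading 1s
Prefix: /8


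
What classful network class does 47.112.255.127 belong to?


First octet: 47
Binary: 00101111
0xxxxxxx -> Class A (1-126)
Class A, default mask 255.0.0.0 (/8)


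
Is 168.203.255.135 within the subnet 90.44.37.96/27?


Subnet network: 90.44.37.96
Test IP AND mask: 168.203.255.128
No, 168.203.255.135 is not in 90.44.37.96/27


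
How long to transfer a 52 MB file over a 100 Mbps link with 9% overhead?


Effective throughput = 100 * (1 - 9/100) = 91 Mbps
File size in Mb = 52 * 8 = 416 Mb
Time = 416 / 91
Time = 4.5714 seconds


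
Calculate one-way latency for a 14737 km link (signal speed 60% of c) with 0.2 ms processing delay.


Speed = 0.6 * 3e5 km/s = 180000 km/s
Propagation delay = 14737 / 180000 = 0.0819 s = 81.8722 ms
Processing delay = 0.2 ms
Total one-way latency = 82.0722 ms


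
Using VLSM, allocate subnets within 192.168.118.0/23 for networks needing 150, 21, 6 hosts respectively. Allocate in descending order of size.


150 hosts -> /24 (254 usable): 192.168.118.0/24
21 hosts -> /27 (30 usable): 192.168.119.0/27
6 hosts -> /29 (6 usable): 192.168.119.32/29
Allocation: 192.168.118.0/24 (150 hosts, 254 usable); 192.168.119.0/27 (21 hosts, 30 usable); 192.168.119.32/29 (6 hosts, 6 usable)


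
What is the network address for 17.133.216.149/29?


IP:   00010001.10000101.11011000.10010101
Mask: 11111111.11111111.11111111.11111000
AND operation:
Net:  00010001.10000101.11011000.10010000
Network: 17.133.216.144/29


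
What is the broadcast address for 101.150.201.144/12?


Network: 101.144.0.0/12
Host bits = 20
Set all host bits to 1:
Broadcast: 101.159.255.255


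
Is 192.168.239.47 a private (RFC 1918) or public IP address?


RFC 1918 private ranges:
  10.0.0.0/8 (10.0.0.0 - 10.255.255.255)
  172.16.0.0/12 (172.16.0.0 - 172.31.255.255)
  192.168.0.0/16 (192.168.0.0 - 192.168.255.255)
Private (in 192.168.0.0/16)


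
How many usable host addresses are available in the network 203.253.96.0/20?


Host bits = 32 - 20 = 12
Total addresses = 2^12 = 4096
Usable = total - 2 (network and broadcast)
Usable hosts: 4094


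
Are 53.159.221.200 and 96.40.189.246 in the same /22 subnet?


Mask: 255.255.252.0
53.159.221.200 AND mask = 53.159.220.0
96.40.189.246 AND mask = 96.40.188.0
No, different subnets (53.159.220.0 vs 96.40.188.0)


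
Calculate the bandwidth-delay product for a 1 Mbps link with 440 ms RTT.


BDP = bandwidth * RTT
= 1 Mbps * 440 ms
= 1 * 1e6 * 440 / 1000 bits
= 440000 bits
= 55000 bytes
= 53.7109 KB
BDP = 440000 bits (55000 bytes)


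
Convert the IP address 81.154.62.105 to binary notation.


81 = 01010001
154 = 10011010
62 = 00111110
105 = 01101001
Binary: 01010001.10011010.00111110.01101001


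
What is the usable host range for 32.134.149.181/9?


Network: 32.128.0.0
Broadcast: 32.255.255.255
First usable = network + 1
Last usable = broadcast - 1
Range: 32.128.0.1 to 32.255.255.254


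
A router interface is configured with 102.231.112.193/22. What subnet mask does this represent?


/22 means 22 network bits, 10 host bits
Binary: 11111111111111111111110000000000
Mask: 255.255.252.0
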